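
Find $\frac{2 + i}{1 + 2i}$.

Multiply numerator and denominator by conjugate (1 - 2i):
= (2 + i)(1 - 2i) / (1^2 + 2^2)
= (4 - 3i) / 5
= 4/5 - (3/5)i


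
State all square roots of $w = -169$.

|w| = 169, arg(w) = 180°
Root modulus = 169^(1/2) = 13
Root arguments: θ_k = (180° + 360°k)/2 for k = 0, 1, ..., 1
Roots: 13i, -13i


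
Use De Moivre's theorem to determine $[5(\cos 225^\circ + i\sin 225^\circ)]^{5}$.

By De Moivre: z^n = r^n(cos(nθ) + i sin(nθ))
= 5^5(cos(5*225°) + i sin(5*225°))
= 3125(cos 45° + i sin 45°)
= 3125*sqrt(2)/2 + (3125*sqrt(2)/2)i


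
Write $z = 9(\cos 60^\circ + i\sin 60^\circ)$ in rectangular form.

a = r cos θ = 9 * 1/2 = 9/2
b = r sin θ = 9 * sqrt(3)/2 = 9*sqrt(3)/2
z = 9/2 + (9*sqrt(3)/2)i


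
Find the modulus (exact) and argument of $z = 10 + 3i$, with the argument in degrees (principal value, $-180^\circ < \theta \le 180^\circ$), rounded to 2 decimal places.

|z| = sqrt(10^2 + 3^2) = sqrt(109)
arg(z) = arctan(b/a) = arctan(3/10) (quadrant-adjusted) = 16.70°


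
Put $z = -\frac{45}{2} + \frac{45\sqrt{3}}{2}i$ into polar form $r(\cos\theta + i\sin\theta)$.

r = |z| = sqrt(a^2 + b^2) = sqrt((-45/2)^2 + (45*sqrt(3)/2)^2) = sqrt(2025/4 + 6075/4) = sqrt(2025) = 45
θ = arctan(b/a) = arctan(38.9711/-22.5) (quadrant-adjusted) = 120°
z = 45(cos 120° + i sin 120°)


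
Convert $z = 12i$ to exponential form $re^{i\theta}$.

r = |z| = sqrt((0)^2 + (12)^2) = sqrt(0 + 144) = sqrt(144) = 12
a = 0 and b > 0, so z lies on the positive imaginary axis: θ = 90° = π/2
z = 12e^(i*π/2)


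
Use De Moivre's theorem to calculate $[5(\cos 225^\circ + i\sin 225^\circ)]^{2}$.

By De Moivre: z^n = r^n(cos(nθ) + i sin(nθ))
= 5^2(cos(2*225°) + i sin(2*225°))
= 25(cos 90° + i sin 90°)
= 25i


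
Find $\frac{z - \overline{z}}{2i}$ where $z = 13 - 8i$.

z - conjugate(z) = 2bi
(z - conjugate(z))/(2i) = 2bi/(2i) = b = -8


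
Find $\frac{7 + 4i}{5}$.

Divisor is real, so divide each part by 5:
= 7/5 + (4/5)i


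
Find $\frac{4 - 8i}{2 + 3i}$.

Multiply numerator and denominator by conjugate (2 - 3i):
= (4 - 8i)(2 - 3i) / (2^2 + 3^2)
= (-16 - 28i) / 13
= -16/13 - (28/13)i


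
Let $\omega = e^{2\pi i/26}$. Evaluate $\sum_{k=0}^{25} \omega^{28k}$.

Let ζ = ω^28 = e^(2πi·28/26). Since 26 ∤ 28, ζ ≠ 1.
Sum = Σ_{k=0}^{25} ζ^k = (ζ^26 - 1)/(ζ - 1) = (ω^{28·26} - 1)/(ζ - 1) = (1 - 1)/(ζ - 1) = 0


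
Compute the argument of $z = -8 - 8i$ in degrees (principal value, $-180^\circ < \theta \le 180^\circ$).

θ = arctan(b/a) = arctan(-8/-8) (quadrant-adjusted) = -135°


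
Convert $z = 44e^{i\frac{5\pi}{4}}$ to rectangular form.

a = r cos θ = 44 * -sqrt(2)/2 = -22*sqrt(2)
b = r sin θ = 44 * -sqrt(2)/2 = -22*sqrt(2)
z = -22*sqrt(2) - 22*sqrt(2)i


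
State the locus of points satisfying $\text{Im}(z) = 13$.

Im(z) = y where z = x + yi; the equation y = 13 is satisfied by all points with that y-coordinate
Locus: Horizontal line y = 13


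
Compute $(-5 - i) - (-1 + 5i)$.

(-5 - (-1)) + (-1 - 5)i = -4 - 6i


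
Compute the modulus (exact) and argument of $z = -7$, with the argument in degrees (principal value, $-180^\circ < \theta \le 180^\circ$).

|z| = sqrt((-7)^2 + 0^2) = 7
b = 0 and a < 0, so z lies on the negative real axis: arg(z) = 180°


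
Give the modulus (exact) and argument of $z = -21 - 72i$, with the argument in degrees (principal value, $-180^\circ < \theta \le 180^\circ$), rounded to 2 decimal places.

|z| = sqrt((-21)^2 + (-72)^2) = 75
arg(z) = arctan(b/a) = arctan(-72/-21) (quadrant-adjusted) = -106.26°


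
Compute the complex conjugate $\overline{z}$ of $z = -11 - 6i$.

If z = a + bi, then conjugate(z) = a - bi
conjugate(-11 - 6i) = -11 + 6i


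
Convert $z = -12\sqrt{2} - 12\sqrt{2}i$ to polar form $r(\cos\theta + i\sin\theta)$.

r = |z| = sqrt(a^2 + b^2) = sqrt((-12*sqrt(2))^2 + (-12*sqrt(2))^2) = sqrt(288 + 288) = sqrt(576) = 24
θ = arctan(b/a) = arctan(-16.9706/-16.9706) (quadrant-adjusted) = 225°
z = 24(cos 225° + i sin 225°)


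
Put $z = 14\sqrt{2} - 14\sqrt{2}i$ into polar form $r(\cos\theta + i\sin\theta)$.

r = |z| = sqrt(a^2 + b^2) = sqrt((14*sqrt(2))^2 + (-14*sqrt(2))^2) = sqrt(392 + 392) = sqrt(784) = 28
θ = arctan(b/a) = arctan(-19.799/19.799) (quadrant-adjusted) = 315°
z = 28(cos 315° + i sin 315°)


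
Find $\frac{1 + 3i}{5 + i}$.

Multiply numerator and denominator by conjugate (5 - i):
= (1 + 3i)(5 - i) / (5^2 + 1^2)
= (8 + 14i) / 26
Divide through by 2: (4 + 7i) / 13
= 4/13 + (7/13)i


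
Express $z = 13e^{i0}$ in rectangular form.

a = r cos θ = 13 * 1 = 13
b = r sin θ = 13 * 0 = 0
z = 13


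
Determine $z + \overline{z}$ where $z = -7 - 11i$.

z + conjugate(z) = (a + bi) + (a - bi) = 2a
= 2 * (-7) = -14


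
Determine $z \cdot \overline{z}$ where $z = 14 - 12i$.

z * conjugate(z) = |z|^2 = a^2 + b^2
= 14^2 + (-12)^2 = 340


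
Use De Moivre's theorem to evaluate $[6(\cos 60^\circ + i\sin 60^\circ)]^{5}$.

By De Moivre: z^n = r^n(cos(nθ) + i sin(nθ))
= 6^5(cos(5*60°) + i sin(5*60°))
= 7776(cos 300° + i sin 300°)
= 3888 - 3888*sqrt(3)i


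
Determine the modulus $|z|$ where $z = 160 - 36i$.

|z| = sqrt(a^2 + b^2) = sqrt(160^2 + (-36)^2) = sqrt(26896) = 164


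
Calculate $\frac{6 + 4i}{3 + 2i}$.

Multiply numerator and denominator by conjugate (3 - 2i):
= (6 + 4i)(3 - 2i) / (3^2 + 2^2)
= (26) / 13
= 2


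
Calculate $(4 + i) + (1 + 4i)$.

(4 + 1) + (1 + 4)i = 5 + 5i


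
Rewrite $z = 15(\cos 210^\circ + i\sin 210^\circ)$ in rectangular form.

a = r cos θ = 15 * -sqrt(3)/2 = -15*sqrt(3)/2
b = r sin θ = 15 * -1/2 = -15/2
z = -15*sqrt(3)/2 - (15/2)i


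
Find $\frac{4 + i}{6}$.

Divisor is real, so divide each part by 6:
= 2/3 + (1/6)i


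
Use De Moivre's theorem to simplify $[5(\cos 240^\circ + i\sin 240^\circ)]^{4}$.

By De Moivre: z^n = r^n(cos(nθ) + i sin(nθ))
= 5^4(cos(4*240°) + i sin(4*240°))
= 625(cos 240° + i sin 240°)
= -625/2 - (625*sqrt(3)/2)i


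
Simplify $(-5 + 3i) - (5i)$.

(-5 - 0) + (3 - 5)i = -5 - 2i


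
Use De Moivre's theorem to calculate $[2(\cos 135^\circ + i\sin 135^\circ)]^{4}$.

By De Moivre: z^n = r^n(cos(nθ) + i sin(nθ))
= 2^4(cos(4*135°) + i sin(4*135°))
= 16(cos 180° + i sin 180°)
= -16


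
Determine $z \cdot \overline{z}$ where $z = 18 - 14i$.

z * conjugate(z) = |z|^2 = a^2 + b^2
= 18^2 + (-14)^2 = 520


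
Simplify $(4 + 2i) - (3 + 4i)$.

(4 - 3) + (2 - 4)i = 1 - 2i


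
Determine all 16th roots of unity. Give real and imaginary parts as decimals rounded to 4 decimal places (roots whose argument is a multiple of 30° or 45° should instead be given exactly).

ω_k = e^(2πik/16) = cos(2πk/16) + i sin(2πk/16) for k = 0, 1, ..., 15
Roots: 1, 0.9239 + 0.3827i, sqrt(2)/2 + (sqrt(2)/2)i, 0.3827 + 0.9239i, i, -0.3827 + 0.9239i, -sqrt(2)/2 + (sqrt(2)/2)i, -0.9239 + 0.3827i, -1, -0.9239 - 0.3827i, -sqrt(2)/2 - (sqrt(2)/2)i, -0.3827 - 0.9239i, -i, 0.3827 - 0.9239i, sqrt(2)/2 - (sqrt(2)/2)i, 0.9239 - 0.3827i


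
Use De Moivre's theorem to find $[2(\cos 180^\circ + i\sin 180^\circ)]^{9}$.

By De Moivre: z^n = r^n(cos(nθ) + i sin(nθ))
= 2^9(cos(9*180°) + i sin(9*180°))
= 512(cos 180° + i sin 180°)
= -512


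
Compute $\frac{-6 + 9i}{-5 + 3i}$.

Multiply numerator and denominator by conjugate (-5 - 3i):
= (-6 + 9i)(-5 - 3i) / ((-5)^2 + 3^2)
= (57 - 27i) / 34
= 57/34 - (27/34)i


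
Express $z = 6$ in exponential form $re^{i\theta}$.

r = |z| = sqrt((6)^2 + (0)^2) = sqrt(36 + 0) = sqrt(36) = 6
b = 0 and a > 0, so z lies on the positive real axis: θ = 0
z = 6e^(i*0) = 6


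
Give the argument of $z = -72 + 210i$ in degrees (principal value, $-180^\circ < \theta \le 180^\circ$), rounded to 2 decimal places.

θ = arctan(b/a) = arctan(210/-72) (quadrant-adjusted) = 108.92°


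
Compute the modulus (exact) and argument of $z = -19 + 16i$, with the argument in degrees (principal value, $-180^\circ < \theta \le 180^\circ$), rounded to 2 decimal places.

|z| = sqrt((-19)^2 + 16^2) = sqrt(617)
arg(z) = arctan(b/a) = arctan(16/-19) (quadrant-adjusted) = 139.90°


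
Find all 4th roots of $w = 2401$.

|w| = 2401, arg(w) = 0°
Root modulus = 2401^(1/4) = 7
Root arguments: θ_k = (0° + 360°k)/4 for k = 0, 1, ..., 3
Roots: 7, 7i, -7, -7i


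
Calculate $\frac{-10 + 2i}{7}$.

Divisor is real, so divide each part by 7:
= -10/7 + (2/7)i


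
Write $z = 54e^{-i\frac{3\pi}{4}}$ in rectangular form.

a = r cos θ = 54 * -sqrt(2)/2 = -27*sqrt(2)
b = r sin θ = 54 * -sqrt(2)/2 = -27*sqrt(2)
z = -27*sqrt(2) - 27*sqrt(2)i


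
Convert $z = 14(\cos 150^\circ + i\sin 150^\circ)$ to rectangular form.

a = r cos θ = 14 * -sqrt(3)/2 = -7*sqrt(3)
b = r sin θ = 14 * 1/2 = 7
z = -7*sqrt(3) + 7i


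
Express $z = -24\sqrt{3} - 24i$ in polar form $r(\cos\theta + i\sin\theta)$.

r = |z| = sqrt(a^2 + b^2) = sqrt((-24*sqrt(3))^2 + (-24)^2) = sqrt(1728 + 576) = sqrt(2304) = 48
θ = arctan(b/a) = arctan(-24/-41.5692) (quadrant-adjusted) = 210°
z = 48(cos 210° + i sin 210°)


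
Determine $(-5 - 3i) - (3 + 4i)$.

(-5 - 3) + (-3 - 4)i = -8 - 7i


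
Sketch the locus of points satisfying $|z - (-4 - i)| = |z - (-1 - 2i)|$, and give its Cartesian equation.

|z - z1| = |z - z2| means z is equidistant from z1 and z2,
i.e. the perpendicular bisector of the segment from (-4, -1) to (-1, -2) (midpoint (-5/2, -3/2)).
With z = x + yi, square both sides:
(x - (-4))^2 + (y - (-1))^2 = (x - (-1))^2 + (y - (-2))^2
The x^2 and y^2 terms cancel: 6x + (-2)y = 5 - 17 = -12
Simplify: 3x - y = -6
Locus: Perpendicular bisector of the segment from (-4, -1) to (-1, -2): the line 3x - y = -6


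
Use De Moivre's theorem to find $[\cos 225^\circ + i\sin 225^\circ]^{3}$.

By De Moivre: z^n = r^n(cos(nθ) + i sin(nθ))
= 1^3(cos(3*225°) + i sin(3*225°))
= 1(cos 315° + i sin 315°)
= sqrt(2)/2 - (sqrt(2)/2)i


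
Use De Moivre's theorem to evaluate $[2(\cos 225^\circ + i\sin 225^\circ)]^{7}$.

By De Moivre: z^n = r^n(cos(nθ) + i sin(nθ))
= 2^7(cos(7*225°) + i sin(7*225°))
= 128(cos 135° + i sin 135°)
= -64*sqrt(2) + 64*sqrt(2)i


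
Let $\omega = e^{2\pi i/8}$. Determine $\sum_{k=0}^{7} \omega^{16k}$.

Since 8 divides 16, ω^16 = (ω^8)^2 = 1^2 = 1, so every term is 1.
Sum = 8 · 1 = 8


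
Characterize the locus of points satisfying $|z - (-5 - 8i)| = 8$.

|z - z0| = r describes a circle centered at z0 with radius r
Here z0 = -5 - 8i and r = 8
Locus: Circle centered at (-5, -8) with radius 8


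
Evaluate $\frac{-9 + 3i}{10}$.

Divisor is real, so divide each part by 10:
= -9/10 + (3/10)i


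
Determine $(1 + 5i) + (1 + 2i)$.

(1 + 1) + (5 + 2)i = 2 + 7i


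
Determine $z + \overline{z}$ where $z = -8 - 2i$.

z + conjugate(z) = (a + bi) + (a - bi) = 2a
= 2 * (-8) = -16


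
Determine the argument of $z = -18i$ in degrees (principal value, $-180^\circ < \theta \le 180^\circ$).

a = 0 and b < 0, so z lies on the negative imaginary axis: θ = -90°


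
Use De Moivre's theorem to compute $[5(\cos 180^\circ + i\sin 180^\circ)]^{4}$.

By De Moivre: z^n = r^n(cos(nθ) + i sin(nθ))
= 5^4(cos(4*180°) + i sin(4*180°))
= 625(cos 0° + i sin 0°)
= 625


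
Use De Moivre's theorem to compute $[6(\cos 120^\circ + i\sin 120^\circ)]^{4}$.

By De Moivre: z^n = r^n(cos(nθ) + i sin(nθ))
= 6^4(cos(4*120°) + i sin(4*120°))
= 1296(cos 120° + i sin 120°)
= -648 + 648*sqrt(3)i


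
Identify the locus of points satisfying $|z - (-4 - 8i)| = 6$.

|z - z0| = r describes a circle centered at z0 with radius r
Here z0 = -4 - 8i and r = 6
Locus: Circle centered at (-4, -8) with radius 6


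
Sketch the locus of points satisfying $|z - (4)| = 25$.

|z - z0| = r describes a circle centered at z0 with radius r
Here z0 = 4 and r = 25
Locus: Circle centered at (4, 0) with radius 25


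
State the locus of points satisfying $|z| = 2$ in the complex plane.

|z| = 2 means sqrt(x^2 + y^2) = 2
This is a circle of radius 2 centered at the origin


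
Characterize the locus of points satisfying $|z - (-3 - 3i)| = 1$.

|z - z0| = r describes a circle centered at z0 with radius r
Here z0 = -3 - 3i and r = 1
Locus: Circle centered at (-3, -3) with radius 1


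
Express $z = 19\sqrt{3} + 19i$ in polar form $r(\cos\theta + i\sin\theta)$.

r = |z| = sqrt(a^2 + b^2) = sqrt((19*sqrt(3))^2 + (19)^2) = sqrt(1083 + 361) = sqrt(1444) = 38
θ = arctan(b/a) = arctan(19/32.909) (quadrant-adjusted) = 30°
z = 38(cos 30° + i sin 30°)


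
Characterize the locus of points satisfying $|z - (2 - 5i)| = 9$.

|z - z0| = r describes a circle centered at z0 with radius r
Here z0 = 2 - 5i and r = 9
Locus: Circle centered at (2, -5) with radius 9


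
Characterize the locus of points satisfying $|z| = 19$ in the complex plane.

|z| = 19 means sqrt(x^2 + y^2) = 19
This is a circle of radius 19 centered at the origin


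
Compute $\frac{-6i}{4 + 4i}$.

Multiply numerator and denominator by conjugate (4 - 4i):
= (-6i)(4 - 4i) / (4^2 + 4^2)
= (-24 - 24i) / 32
Divide through by 8: (-3 - 3i) / 4
= -3/4 - (3/4)i


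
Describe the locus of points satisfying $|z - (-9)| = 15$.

|z - z0| = r describes a circle centered at z0 with radius r
Here z0 = -9 and r = 15
Locus: Circle centered at (-9, 0) with radius 15


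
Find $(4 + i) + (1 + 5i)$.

(4 + 1) + (1 + 5)i = 5 + 6i


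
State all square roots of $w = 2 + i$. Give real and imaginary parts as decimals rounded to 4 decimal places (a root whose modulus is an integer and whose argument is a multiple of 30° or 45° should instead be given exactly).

|w| = sqrt(5) ≈ 2.236068, arg(w) ≈ 26.565051°
Root modulus = sqrt(5)^(1/2) ≈ 1.495349
Root arguments: θ_k = (arg(w) + 360°k)/2 for k = 0, 1, ..., 1
Compute each root as (root modulus)(cos θ_k + i sin θ_k) using full-precision intermediates, then round to 4 decimal places.
Roots: 1.4553 + 0.3436i, -1.4553 - 0.3436i


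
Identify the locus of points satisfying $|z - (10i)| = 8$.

|z - z0| = r describes a circle centered at z0 with radius r
Here z0 = 10i and r = 8
Locus: Circle centered at (0, 10) with radius 8


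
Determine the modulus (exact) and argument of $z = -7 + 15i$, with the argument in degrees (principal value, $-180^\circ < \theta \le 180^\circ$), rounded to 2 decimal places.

|z| = sqrt((-7)^2 + 15^2) = sqrt(274)
arg(z) = arctan(b/a) = arctan(15/-7) (quadrant-adjusted) = 115.02°


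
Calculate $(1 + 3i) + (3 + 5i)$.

(1 + 3) + (3 + 5)i = 4 + 8i


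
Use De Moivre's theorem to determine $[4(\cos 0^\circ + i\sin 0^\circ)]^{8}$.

By De Moivre: z^n = r^n(cos(nθ) + i sin(nθ))
= 4^8(cos(8*0°) + i sin(8*0°))
= 65536(cos 0° + i sin 0°)
= 65536


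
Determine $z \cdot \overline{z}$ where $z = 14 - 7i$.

z * conjugate(z) = |z|^2 = a^2 + b^2
= 14^2 + (-7)^2 = 245


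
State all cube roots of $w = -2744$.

|w| = 2744, arg(w) = 180°
Root modulus = 2744^(1/3) = 14
Root arguments: θ_k = (180° + 360°k)/3 for k = 0, 1, ..., 2
Roots: 7 + 7*sqrt(3)i, -14, 7 - 7*sqrt(3)i


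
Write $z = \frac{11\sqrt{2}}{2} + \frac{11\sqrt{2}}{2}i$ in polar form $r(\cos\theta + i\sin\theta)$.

r = |z| = sqrt(a^2 + b^2) = sqrt((11*sqrt(2)/2)^2 + (11*sqrt(2)/2)^2) = sqrt(121/2 + 121/2) = sqrt(121) = 11
θ = arctan(b/a) = arctan(7.7782/7.7782) (quadrant-adjusted) = 45°
z = 11(cos 45° + i sin 45°)


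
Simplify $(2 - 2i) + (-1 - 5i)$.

(2 + (-1)) + (-2 + (-5))i = 1 - 7i


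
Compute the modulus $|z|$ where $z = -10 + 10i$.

|z| = sqrt(a^2 + b^2) = sqrt((-10)^2 + 10^2) = sqrt(200) = sqrt(200)


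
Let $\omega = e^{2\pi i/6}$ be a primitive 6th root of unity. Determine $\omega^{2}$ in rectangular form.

ω^2 = e^(2πi·2/6) = e^(i·2π/3)
= cos(2π/3) + i sin(2π/3)
= -1/2 + (sqrt(3)/2)i


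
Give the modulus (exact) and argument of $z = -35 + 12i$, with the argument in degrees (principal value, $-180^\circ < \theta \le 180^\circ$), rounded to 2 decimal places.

|z| = sqrt((-35)^2 + 12^2) = 37
arg(z) = arctan(b/a) = arctan(12/-35) (quadrant-adjusted) = 161.08°


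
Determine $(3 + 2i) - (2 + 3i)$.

(3 - 2) + (2 - 3)i = 1 - i


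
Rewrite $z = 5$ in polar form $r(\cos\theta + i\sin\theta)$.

r = |z| = sqrt(a^2 + b^2) = sqrt((5)^2 + (0)^2) = sqrt(25 + 0) = sqrt(25) = 5
b = 0 and a > 0, so z lies on the positive real axis: θ = 0°
z = 5(cos 0° + i sin 0°)


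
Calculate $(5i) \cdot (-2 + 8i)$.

(a1*a2 - b1*b2) + (a1*b2 + b1*a2)i
= (0 - 40) + (0 + (-10))i
= -40 - 10i


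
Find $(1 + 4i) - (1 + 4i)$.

(1 - 1) + (4 - 4)i = 0


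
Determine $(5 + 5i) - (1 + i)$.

(5 - 1) + (5 - 1)i = 4 + 4i


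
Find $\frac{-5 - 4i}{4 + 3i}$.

Multiply numerator and denominator by conjugate (4 - 3i):
= (-5 - 4i)(4 - 3i) / (4^2 + 3^2)
= (-32 - i) / 25
= -32/25 - (1/25)i


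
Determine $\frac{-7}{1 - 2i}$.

Multiply numerator and denominator by conjugate (1 + 2i):
= (-7)(1 + 2i) / (1^2 + (-2)^2)
= (-7 - 14i) / 5
= -7/5 - (14/5)i


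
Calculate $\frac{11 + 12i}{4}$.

Divisor is real, so divide each part by 4:
= 11/4 + 3i


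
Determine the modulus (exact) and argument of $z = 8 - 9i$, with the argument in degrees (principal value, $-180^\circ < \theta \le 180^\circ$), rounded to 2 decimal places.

|z| = sqrt(8^2 + (-9)^2) = sqrt(145)
arg(z) = arctan(b/a) = arctan(-9/8) (quadrant-adjusted) = -48.37°


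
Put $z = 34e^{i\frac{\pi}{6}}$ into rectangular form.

a = r cos θ = 34 * sqrt(3)/2 = 17*sqrt(3)
b = r sin θ = 34 * 1/2 = 17
z = 17*sqrt(3) + 17i


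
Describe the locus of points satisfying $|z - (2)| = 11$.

|z - z0| = r describes a circle centered at z0 with radius r
Here z0 = 2 and r = 11
Locus: Circle centered at (2, 0) with radius 11


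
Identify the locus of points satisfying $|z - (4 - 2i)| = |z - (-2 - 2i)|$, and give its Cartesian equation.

|z - z1| = |z - z2| means z is equidistant from z1 and z2,
i.e. the perpendicular bisector of the segment from (4, -2) to (-2, -2) (midpoint (1, -2)).
With z = x + yi, square both sides:
(x - 4)^2 + (y - (-2))^2 = (x - (-2))^2 + (y - (-2))^2
The x^2 and y^2 terms cancel: -12x + 0y = 8 - 20 = -12
Simplify: x = 1
Locus: Perpendicular bisector of the segment from (4, -2) to (-2, -2): the line x = 1


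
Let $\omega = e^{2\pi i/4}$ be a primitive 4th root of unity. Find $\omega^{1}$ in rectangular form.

ω^1 = e^(2πi·1/4) = e^(i·1π/2)
= cos(1π/2) + i sin(1π/2)
= i


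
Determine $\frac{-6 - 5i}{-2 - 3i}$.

Multiply numerator and denominator by conjugate (-2 + 3i):
= (-6 - 5i)(-2 + 3i) / ((-2)^2 + (-3)^2)
= (27 - 8i) / 13
= 27/13 - (8/13)i


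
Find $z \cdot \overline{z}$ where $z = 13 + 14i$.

z * conjugate(z) = |z|^2 = a^2 + b^2
= 13^2 + 14^2 = 365


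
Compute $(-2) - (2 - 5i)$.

(-2 - 2) + (0 - (-5))i = -4 + 5i


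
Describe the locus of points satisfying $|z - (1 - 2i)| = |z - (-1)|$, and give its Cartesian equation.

|z - z1| = |z - z2| means z is equidistant from z1 and z2,
i.e. the perpendicular bisector of the segment from (1, -2) to (-1, 0) (midpoint (0, -1)).
With z = x + yi, square both sides:
(x - 1)^2 + (y - (-2))^2 = (x - (-1))^2 + (y - 0)^2
The x^2 and y^2 terms cancel: -4x + 4y = 1 - 5 = -4
Simplify: x - y = 1
Locus: Perpendicular bisector of the segment from (1, -2) to (-1, 0): the line x - y = 1


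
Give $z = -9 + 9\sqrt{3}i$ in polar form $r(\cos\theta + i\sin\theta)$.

r = |z| = sqrt(a^2 + b^2) = sqrt((-9)^2 + (9*sqrt(3))^2) = sqrt(81 + 243) = sqrt(324) = 18
θ = arctan(b/a) = arctan(15.5885/-9) (quadrant-adjusted) = 120°
z = 18(cos 120° + i sin 120°)


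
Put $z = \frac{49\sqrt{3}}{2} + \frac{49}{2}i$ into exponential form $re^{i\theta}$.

r = |z| = sqrt((49*sqrt(3)/2)^2 + (49/2)^2) = sqrt(7203/4 + 2401/4) = sqrt(2401) = 49
θ = arctan(b/a) = arctan(24.5/42.4352) (quadrant-adjusted) = 30° = π/6
z = 49e^(i*π/6)


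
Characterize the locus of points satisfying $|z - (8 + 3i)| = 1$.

|z - z0| = r describes a circle centered at z0 with radius r
Here z0 = 8 + 3i and r = 1
Locus: Circle centered at (8, 3) with radius 1


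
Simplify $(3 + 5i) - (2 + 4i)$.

(3 - 2) + (5 - 4)i = 1 + i


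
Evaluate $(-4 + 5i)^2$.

(a + bi)^2 = a^2 - b^2 + 2abi
= (-4)^2 - 5^2 + 2*(-4)*5i
= -9 - 40i


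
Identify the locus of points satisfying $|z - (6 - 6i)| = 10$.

|z - z0| = r describes a circle centered at z0 with radius r
Here z0 = 6 - 6i and r = 10
Locus: Circle centered at (6, -6) with radius 10


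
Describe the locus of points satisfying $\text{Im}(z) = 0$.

Im(z) = y where z = x + yi; the equation y = 0 is satisfied by all points with that y-coordinate
Locus: Horizontal line y = 0


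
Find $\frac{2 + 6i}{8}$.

Divisor is real, so divide each part by 8:
= 1/4 + (3/4)i


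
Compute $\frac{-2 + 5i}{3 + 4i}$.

Multiply numerator and denominator by conjugate (3 - 4i):
= (-2 + 5i)(3 - 4i) / (3^2 + 4^2)
= (14 + 23i) / 25
= 14/25 + (23/25)i


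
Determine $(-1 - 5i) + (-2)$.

(-1 + (-2)) + (-5 + 0)i = -3 - 5i


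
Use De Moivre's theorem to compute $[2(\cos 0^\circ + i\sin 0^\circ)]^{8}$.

By De Moivre: z^n = r^n(cos(nθ) + i sin(nθ))
= 2^8(cos(8*0°) + i sin(8*0°))
= 256(cos 0° + i sin 0°)
= 256


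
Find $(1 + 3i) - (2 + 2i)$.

(1 - 2) + (3 - 2)i = -1 + i


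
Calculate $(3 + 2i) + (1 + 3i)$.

(3 + 1) + (2 + 3)i = 4 + 5i


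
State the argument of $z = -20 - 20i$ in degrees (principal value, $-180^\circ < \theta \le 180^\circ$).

θ = arctan(b/a) = arctan(-20/-20) (quadrant-adjusted) = -135°


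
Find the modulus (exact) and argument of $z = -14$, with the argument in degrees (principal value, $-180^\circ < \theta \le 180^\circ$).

|z| = sqrt((-14)^2 + 0^2) = 14
b = 0 and a < 0, so z lies on the negative real axis: arg(z) = 180°


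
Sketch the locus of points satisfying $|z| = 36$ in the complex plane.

|z| = 36 means sqrt(x^2 + y^2) = 36
This is a circle of radius 36 centered at the origin


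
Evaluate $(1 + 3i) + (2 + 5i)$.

(1 + 2) + (3 + 5)i = 3 + 8i


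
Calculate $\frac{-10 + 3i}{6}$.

Divisor is real, so divide each part by 6:
= -5/3 + (1/2)i


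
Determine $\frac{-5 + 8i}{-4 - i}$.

Multiply numerator and denominator by conjugate (-4 + i):
= (-5 + 8i)(-4 + i) / ((-4)^2 + (-1)^2)
= (12 - 37i) / 17
= 12/17 - (37/17)i


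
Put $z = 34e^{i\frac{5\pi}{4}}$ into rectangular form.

a = r cos θ = 34 * -sqrt(2)/2 = -17*sqrt(2)
b = r sin θ = 34 * -sqrt(2)/2 = -17*sqrt(2)
z = -17*sqrt(2) - 17*sqrt(2)i


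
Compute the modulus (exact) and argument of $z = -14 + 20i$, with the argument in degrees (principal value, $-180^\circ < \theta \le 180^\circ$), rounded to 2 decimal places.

|z| = sqrt((-14)^2 + 20^2) = sqrt(596)
arg(z) = arctan(b/a) = arctan(20/-14) (quadrant-adjusted) = 124.99°


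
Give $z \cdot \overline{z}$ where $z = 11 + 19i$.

z * conjugate(z) = |z|^2 = a^2 + b^2
= 11^2 + 19^2 = 482


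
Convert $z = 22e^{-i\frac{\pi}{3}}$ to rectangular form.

a = r cos θ = 22 * 1/2 = 11
b = r sin θ = 22 * -sqrt(3)/2 = -11*sqrt(3)
z = 11 - 11*sqrt(3)i


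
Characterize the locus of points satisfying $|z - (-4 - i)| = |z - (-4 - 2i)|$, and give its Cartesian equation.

|z - z1| = |z - z2| means z is equidistant from z1 and z2,
i.e. the perpendicular bisector of the segment from (-4, -1) to (-4, -2) (midpoint (-4, -3/2)).
With z = x + yi, square both sides:
(x - (-4))^2 + (y - (-1))^2 = (x - (-4))^2 + (y - (-2))^2
The x^2 and y^2 terms cancel: 0x + (-2)y = 20 - 17 = 3
Simplify: y = -3/2
Locus: Perpendicular bisector of the segment from (-4, -1) to (-4, -2): the line y = -3/2


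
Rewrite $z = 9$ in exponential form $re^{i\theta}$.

r = |z| = sqrt((9)^2 + (0)^2) = sqrt(81 + 0) = sqrt(81) = 9
b = 0 and a > 0, so z lies on the positive real axis: θ = 0
z = 9e^(i*0) = 9


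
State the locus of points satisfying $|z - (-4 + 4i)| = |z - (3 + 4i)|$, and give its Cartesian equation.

|z - z1| = |z - z2| means z is equidistant from z1 and z2,
i.e. the perpendicular bisector of the segment from (-4, 4) to (3, 4) (midpoint (-1/2, 4)).
With z = x + yi, square both sides:
(x - (-4))^2 + (y - 4)^2 = (x - 3)^2 + (y - 4)^2
The x^2 and y^2 terms cancel: 14x + 0y = 25 - 32 = -7
Simplify: x = -1/2
Locus: Perpendicular bisector of the segment from (-4, 4) to (3, 4): the line x = -1/2


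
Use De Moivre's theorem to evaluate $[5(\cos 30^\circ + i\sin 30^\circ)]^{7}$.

By De Moivre: z^n = r^n(cos(nθ) + i sin(nθ))
= 5^7(cos(7*30°) + i sin(7*30°))
= 78125(cos 210° + i sin 210°)
= -78125*sqrt(3)/2 - (78125/2)i


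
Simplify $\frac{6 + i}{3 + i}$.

Multiply numerator and denominator by conjugate (3 - i):
= (6 + i)(3 - i) / (3^2 + 1^2)
= (19 - 3i) / 10
= 19/10 - (3/10)i


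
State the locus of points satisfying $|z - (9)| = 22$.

|z - z0| = r describes a circle centered at z0 with radius r
Here z0 = 9 and r = 22
Locus: Circle centered at (9, 0) with radius 22


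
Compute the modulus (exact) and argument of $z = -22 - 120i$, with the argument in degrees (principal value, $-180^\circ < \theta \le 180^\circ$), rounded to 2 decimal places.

|z| = sqrt((-22)^2 + (-120)^2) = 122
arg(z) = arctan(b/a) = arctan(-120/-22) (quadrant-adjusted) = -100.39°


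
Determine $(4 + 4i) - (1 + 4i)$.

(4 - 1) + (4 - 4)i = 3


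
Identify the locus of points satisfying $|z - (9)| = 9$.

|z - z0| = r describes a circle centered at z0 with radius r
Here z0 = 9 and r = 9
Locus: Circle centered at (9, 0) with radius 9


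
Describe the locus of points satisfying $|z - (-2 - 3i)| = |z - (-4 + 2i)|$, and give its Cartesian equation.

|z - z1| = |z - z2| means z is equidistant from z1 and z2,
i.e. the perpendicular bisector of the segment from (-2, -3) to (-4, 2) (midpoint (-3, -1/2)).
With z = x + yi, square both sides:
(x - (-2))^2 + (y - (-3))^2 = (x - (-4))^2 + (y - 2)^2
The x^2 and y^2 terms cancel: -4x + 10y = 20 - 13 = 7
Simplify: 4x - 10y = -7
Locus: Perpendicular bisector of the segment from (-2, -3) to (-4, 2): the line 4x - 10y = -7


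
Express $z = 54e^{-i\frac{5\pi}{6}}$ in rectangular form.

a = r cos θ = 54 * -sqrt(3)/2 = -27*sqrt(3)
b = r sin θ = 54 * -1/2 = -27
z = -27*sqrt(3) - 27i


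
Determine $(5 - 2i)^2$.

(a + bi)^2 = a^2 - b^2 + 2abi
= 5^2 - (-2)^2 + 2*5*(-2)i
= 21 - 20i


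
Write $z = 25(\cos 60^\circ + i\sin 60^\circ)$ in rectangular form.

a = r cos θ = 25 * 1/2 = 25/2
b = r sin θ = 25 * sqrt(3)/2 = 25*sqrt(3)/2
z = 25/2 + (25*sqrt(3)/2)i


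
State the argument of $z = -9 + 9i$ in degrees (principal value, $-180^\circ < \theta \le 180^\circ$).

θ = arctan(b/a) = arctan(9/-9) (quadrant-adjusted) = 135°


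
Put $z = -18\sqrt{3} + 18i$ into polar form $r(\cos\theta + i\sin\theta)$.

r = |z| = sqrt(a^2 + b^2) = sqrt((-18*sqrt(3))^2 + (18)^2) = sqrt(972 + 324) = sqrt(1296) = 36
θ = arctan(b/a) = arctan(18/-31.1769) (quadrant-adjusted) = 150°
z = 36(cos 150° + i sin 150°)


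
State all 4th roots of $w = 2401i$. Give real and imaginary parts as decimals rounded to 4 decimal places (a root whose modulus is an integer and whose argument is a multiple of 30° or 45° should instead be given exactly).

|w| = 2401, arg(w) = 90°
Root modulus = 2401^(1/4) = 7
Root arguments: θ_k = (90° + 360°k)/4 for k = 0, 1, ..., 3
Compute each root as (root modulus)(cos θ_k + i sin θ_k) using full-precision intermediates, then round to 4 decimal places.
Roots: 6.4672 + 2.6788i, -2.6788 + 6.4672i, -6.4672 - 2.6788i, 2.6788 - 6.4672i


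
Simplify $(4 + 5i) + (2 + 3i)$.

(4 + 2) + (5 + 3)i = 6 + 8i


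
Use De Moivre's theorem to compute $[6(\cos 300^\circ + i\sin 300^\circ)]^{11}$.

By De Moivre: z^n = r^n(cos(nθ) + i sin(nθ))
= 6^11(cos(11*300°) + i sin(11*300°))
= 362797056(cos 60° + i sin 60°)
= 181398528 + 181398528*sqrt(3)i


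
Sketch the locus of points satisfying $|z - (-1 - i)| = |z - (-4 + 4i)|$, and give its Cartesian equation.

|z - z1| = |z - z2| means z is equidistant from z1 and z2,
i.e. the perpendicular bisector of the segment from (-1, -1) to (-4, 4) (midpoint (-5/2, 3/2)).
With z = x + yi, square both sides:
(x - (-1))^2 + (y - (-1))^2 = (x - (-4))^2 + (y - 4)^2
The x^2 and y^2 terms cancel: -6x + 10y = 32 - 2 = 30
Simplify: 3x - 5y = -15
Locus: Perpendicular bisector of the segment from (-1, -1) to (-4, 4): the line 3x - 5y = -15


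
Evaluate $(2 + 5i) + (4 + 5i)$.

(2 + 4) + (5 + 5)i = 6 + 10i


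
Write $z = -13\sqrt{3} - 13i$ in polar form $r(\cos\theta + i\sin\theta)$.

r = |z| = sqrt(a^2 + b^2) = sqrt((-13*sqrt(3))^2 + (-13)^2) = sqrt(507 + 169) = sqrt(676) = 26
θ = arctan(b/a) = arctan(-13/-22.5167) (quadrant-adjusted) = 210°
z = 26(cos 210° + i sin 210°)


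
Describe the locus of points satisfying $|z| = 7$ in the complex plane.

|z| = 7 means sqrt(x^2 + y^2) = 7
This is a circle of radius 7 centered at the origin


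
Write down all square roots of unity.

ω_k = e^(2πik/2) = cos(2πk/2) + i sin(2πk/2) for k = 0, 1, ..., 1
Roots: 1, -1


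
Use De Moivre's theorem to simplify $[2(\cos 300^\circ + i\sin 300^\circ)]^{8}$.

By De Moivre: z^n = r^n(cos(nθ) + i sin(nθ))
= 2^8(cos(8*300°) + i sin(8*300°))
= 256(cos 240° + i sin 240°)
= -128 - 128*sqrt(3)i


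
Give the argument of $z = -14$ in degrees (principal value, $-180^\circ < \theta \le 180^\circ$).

b = 0 and a < 0, so z lies on the negative real axis: θ = 180°


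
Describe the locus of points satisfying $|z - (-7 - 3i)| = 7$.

|z - z0| = r describes a circle centered at z0 with radius r
Here z0 = -7 - 3i and r = 7
Locus: Circle centered at (-7, -3) with radius 7


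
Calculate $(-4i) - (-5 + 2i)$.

(0 - (-5)) + (-4 - 2)i = 5 - 6i


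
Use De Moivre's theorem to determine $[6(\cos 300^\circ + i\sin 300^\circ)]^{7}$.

By De Moivre: z^n = r^n(cos(nθ) + i sin(nθ))
= 6^7(cos(7*300°) + i sin(7*300°))
= 279936(cos 300° + i sin 300°)
= 139968 - 139968*sqrt(3)i


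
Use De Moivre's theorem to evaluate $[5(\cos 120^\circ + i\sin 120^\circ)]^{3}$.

By De Moivre: z^n = r^n(cos(nθ) + i sin(nθ))
= 5^3(cos(3*120°) + i sin(3*120°))
= 125(cos 0° + i sin 0°)
= 125


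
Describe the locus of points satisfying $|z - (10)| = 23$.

|z - z0| = r describes a circle centered at z0 with radius r
Here z0 = 10 and r = 23
Locus: Circle centered at (10, 0) with radius 23


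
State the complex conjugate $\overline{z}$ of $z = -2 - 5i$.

If z = a + bi, then conjugate(z) = a - bi
conjugate(-2 - 5i) = -2 + 5i


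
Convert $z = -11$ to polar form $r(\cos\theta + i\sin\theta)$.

r = |z| = sqrt(a^2 + b^2) = sqrt((-11)^2 + (0)^2) = sqrt(121 + 0) = sqrt(121) = 11
b = 0 and a < 0, so z lies on the negative real axis: θ = 180°
z = 11(cos 180° + i sin 180°)


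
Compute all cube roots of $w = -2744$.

|w| = 2744, arg(w) = 180°
Root modulus = 2744^(1/3) = 14
Root arguments: θ_k = (180° + 360°k)/3 for k = 0, 1, ..., 2
Roots: 7 + 7*sqrt(3)i, -14, 7 - 7*sqrt(3)i


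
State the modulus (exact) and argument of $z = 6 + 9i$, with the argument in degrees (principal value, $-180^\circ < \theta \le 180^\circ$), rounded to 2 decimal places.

|z| = sqrt(6^2 + 9^2) = sqrt(117)
arg(z) = arctan(b/a) = arctan(9/6) (quadrant-adjusted) = 56.31°


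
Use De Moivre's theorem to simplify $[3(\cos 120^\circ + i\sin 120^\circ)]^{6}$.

By De Moivre: z^n = r^n(cos(nθ) + i sin(nθ))
= 3^6(cos(6*120°) + i sin(6*120°))
= 729(cos 0° + i sin 0°)
= 729


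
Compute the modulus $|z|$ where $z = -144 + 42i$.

|z| = sqrt(a^2 + b^2) = sqrt((-144)^2 + 42^2) = sqrt(22500) = 150


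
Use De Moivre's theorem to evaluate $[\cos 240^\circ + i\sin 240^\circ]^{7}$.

By De Moivre: z^n = r^n(cos(nθ) + i sin(nθ))
= 1^7(cos(7*240°) + i sin(7*240°))
= 1(cos 240° + i sin 240°)
= -1/2 - (sqrt(3)/2)i


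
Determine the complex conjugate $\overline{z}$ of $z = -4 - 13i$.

If z = a + bi, then conjugate(z) = a - bi
conjugate(-4 - 13i) = -4 + 13i


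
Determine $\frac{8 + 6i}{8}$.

Divisor is real, so divide each part by 8:
= 1 + (3/4)i


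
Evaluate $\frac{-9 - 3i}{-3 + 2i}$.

Multiply numerator and denominator by conjugate (-3 - 2i):
= (-9 - 3i)(-3 - 2i) / ((-3)^2 + 2^2)
= (21 + 27i) / 13
= 21/13 + (27/13)i


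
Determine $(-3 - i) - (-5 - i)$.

(-3 - (-5)) + (-1 - (-1))i = 2


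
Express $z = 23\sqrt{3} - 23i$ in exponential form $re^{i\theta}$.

r = |z| = sqrt((23*sqrt(3))^2 + (-23)^2) = sqrt(1587 + 529) = sqrt(2116) = 46
θ = arctan(b/a) = arctan(-23/39.8372) (quadrant-adjusted) = -30° = -π/6
z = 46e^(-i*π/6)


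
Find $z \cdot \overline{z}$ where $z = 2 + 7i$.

z * conjugate(z) = |z|^2 = a^2 + b^2
= 2^2 + 7^2 = 53


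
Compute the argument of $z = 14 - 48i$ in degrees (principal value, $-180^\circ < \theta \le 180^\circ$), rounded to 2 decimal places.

θ = arctan(b/a) = arctan(-48/14) (quadrant-adjusted) = -73.74°


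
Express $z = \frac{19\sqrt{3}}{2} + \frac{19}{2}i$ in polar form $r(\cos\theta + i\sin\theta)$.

r = |z| = sqrt(a^2 + b^2) = sqrt((19*sqrt(3)/2)^2 + (19/2)^2) = sqrt(1083/4 + 361/4) = sqrt(361) = 19
θ = arctan(b/a) = arctan(9.5/16.4545) (quadrant-adjusted) = 30°
z = 19(cos 30° + i sin 30°)


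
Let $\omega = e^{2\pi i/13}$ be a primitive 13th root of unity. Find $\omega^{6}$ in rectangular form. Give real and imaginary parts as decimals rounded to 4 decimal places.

ω^6 = e^(2πi·6/13) = e^(i·12π/13)
= cos(12π/13) + i sin(12π/13)
= -0.9709 + 0.2393i


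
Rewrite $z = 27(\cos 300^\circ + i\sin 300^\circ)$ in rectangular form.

a = r cos θ = 27 * 1/2 = 27/2
b = r sin θ = 27 * -sqrt(3)/2 = -27*sqrt(3)/2
z = 27/2 - (27*sqrt(3)/2)i


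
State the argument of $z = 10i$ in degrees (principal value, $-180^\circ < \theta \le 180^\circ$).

a = 0 and b > 0, so z lies on the positive imaginary axis: θ = 90°


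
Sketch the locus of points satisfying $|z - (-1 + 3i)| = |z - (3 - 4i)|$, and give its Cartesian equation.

|z - z1| = |z - z2| means z is equidistant from z1 and z2,
i.e. the perpendicular bisector of the segment from (-1, 3) to (3, -4) (midpoint (1, -1/2)).
With z = x + yi, square both sides:
(x - (-1))^2 + (y - 3)^2 = (x - 3)^2 + (y - (-4))^2
The x^2 and y^2 terms cancel: 8x + (-14)y = 25 - 10 = 15
Simplify: 8x - 14y = 15
Locus: Perpendicular bisector of the segment from (-1, 3) to (3, -4): the line 8x - 14y = 15


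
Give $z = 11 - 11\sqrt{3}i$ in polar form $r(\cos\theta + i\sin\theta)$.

r = |z| = sqrt(a^2 + b^2) = sqrt((11)^2 + (-11*sqrt(3))^2) = sqrt(121 + 363) = sqrt(484) = 22
θ = arctan(b/a) = arctan(-19.0526/11) (quadrant-adjusted) = 300°
z = 22(cos 300° + i sin 300°)


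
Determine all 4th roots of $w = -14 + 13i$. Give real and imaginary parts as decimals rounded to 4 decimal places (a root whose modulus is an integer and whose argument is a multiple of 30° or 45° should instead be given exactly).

|w| = sqrt(365) ≈ 19.104973, arg(w) ≈ 137.121096°
Root modulus = sqrt(365)^(1/4) ≈ 2.090675
Root arguments: θ_k = (arg(w) + 360°k)/4 for k = 0, 1, ..., 3
Compute each root as (root modulus)(cos θ_k + i sin θ_k) using full-precision intermediates, then round to 4 decimal places.
Roots: 1.7275 + 1.1776i, -1.1776 + 1.7275i, -1.7275 - 1.1776i, 1.1776 - 1.7275i


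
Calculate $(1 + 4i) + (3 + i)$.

(1 + 3) + (4 + 1)i = 4 + 5i


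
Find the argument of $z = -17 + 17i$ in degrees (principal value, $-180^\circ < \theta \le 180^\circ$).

θ = arctan(b/a) = arctan(17/-17) (quadrant-adjusted) = 135°


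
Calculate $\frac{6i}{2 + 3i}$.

Multiply numerator and denominator by conjugate (2 - 3i):
= (6i)(2 - 3i) / (2^2 + 3^2)
= (18 + 12i) / 13
= 18/13 + (12/13)i


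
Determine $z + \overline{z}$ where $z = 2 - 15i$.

z + conjugate(z) = (a + bi) + (a - bi) = 2a
= 2 * 2 = 4


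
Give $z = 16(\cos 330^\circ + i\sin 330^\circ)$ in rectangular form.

a = r cos θ = 16 * sqrt(3)/2 = 8*sqrt(3)
b = r sin θ = 16 * -1/2 = -8
z = 8*sqrt(3) - 8i


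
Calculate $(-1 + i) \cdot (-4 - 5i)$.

(a1*a2 - b1*b2) + (a1*b2 + b1*a2)i
= (4 - (-5)) + (5 + (-4))i
= 9 + i


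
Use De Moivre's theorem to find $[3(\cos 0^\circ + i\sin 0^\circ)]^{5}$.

By De Moivre: z^n = r^n(cos(nθ) + i sin(nθ))
= 3^5(cos(5*0°) + i sin(5*0°))
= 243(cos 0° + i sin 0°)
= 243


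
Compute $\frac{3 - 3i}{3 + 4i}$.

Multiply numerator and denominator by conjugate (3 - 4i):
= (3 - 3i)(3 - 4i) / (3^2 + 4^2)
= (-3 - 21i) / 25
= -3/25 - (21/25)i


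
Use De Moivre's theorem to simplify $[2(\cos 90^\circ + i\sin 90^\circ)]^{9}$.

By De Moivre: z^n = r^n(cos(nθ) + i sin(nθ))
= 2^9(cos(9*90°) + i sin(9*90°))
= 512(cos 90° + i sin 90°)
= 512i


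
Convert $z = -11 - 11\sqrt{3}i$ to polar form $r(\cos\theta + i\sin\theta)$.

r = |z| = sqrt(a^2 + b^2) = sqrt((-11)^2 + (-11*sqrt(3))^2) = sqrt(121 + 363) = sqrt(484) = 22
θ = arctan(b/a) = arctan(-19.0526/-11) (quadrant-adjusted) = 240°
z = 22(cos 240° + i sin 240°)


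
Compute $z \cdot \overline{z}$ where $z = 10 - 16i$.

z * conjugate(z) = |z|^2 = a^2 + b^2
= 10^2 + (-16)^2 = 356


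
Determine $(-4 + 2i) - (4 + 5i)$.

(-4 - 4) + (2 - 5)i = -8 - 3i


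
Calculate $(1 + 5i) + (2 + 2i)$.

(1 + 2) + (5 + 2)i = 3 + 7i


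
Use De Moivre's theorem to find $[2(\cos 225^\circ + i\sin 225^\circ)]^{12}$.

By De Moivre: z^n = r^n(cos(nθ) + i sin(nθ))
= 2^12(cos(12*225°) + i sin(12*225°))
= 4096(cos 180° + i sin 180°)
= -4096


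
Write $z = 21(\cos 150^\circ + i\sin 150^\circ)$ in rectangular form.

a = r cos θ = 21 * -sqrt(3)/2 = -21*sqrt(3)/2
b = r sin θ = 21 * 1/2 = 21/2
z = -21*sqrt(3)/2 + (21/2)i


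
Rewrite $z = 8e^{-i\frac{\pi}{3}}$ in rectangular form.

a = r cos θ = 8 * 1/2 = 4
b = r sin θ = 8 * -sqrt(3)/2 = -4*sqrt(3)
z = 4 - 4*sqrt(3)i


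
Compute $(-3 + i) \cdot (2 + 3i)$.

(a1*a2 - b1*b2) + (a1*b2 + b1*a2)i
= (-6 - 3) + (-9 + 2)i
= -9 - 7i


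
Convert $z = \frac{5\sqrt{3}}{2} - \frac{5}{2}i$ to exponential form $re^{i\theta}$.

r = |z| = sqrt((5*sqrt(3)/2)^2 + (-5/2)^2) = sqrt(75/4 + 25/4) = sqrt(25) = 5
θ = arctan(b/a) = arctan(-2.5/4.3301) (quadrant-adjusted) = -30° = -π/6
z = 5e^(-i*π/6)


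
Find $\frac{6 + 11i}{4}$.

Divisor is real, so divide each part by 4:
= 3/2 + (11/4)i


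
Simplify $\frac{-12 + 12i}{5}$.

Divisor is real, so divide each part by 5:
= -12/5 + (12/5)i


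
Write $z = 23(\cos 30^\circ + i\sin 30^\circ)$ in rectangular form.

a = r cos θ = 23 * sqrt(3)/2 = 23*sqrt(3)/2
b = r sin θ = 23 * 1/2 = 23/2
z = 23*sqrt(3)/2 + (23/2)i


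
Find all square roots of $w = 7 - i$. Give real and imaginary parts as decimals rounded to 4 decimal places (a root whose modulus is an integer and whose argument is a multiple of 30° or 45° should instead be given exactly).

|w| = sqrt(50) ≈ 7.071068, arg(w) ≈ 351.869898°
Root modulus = sqrt(50)^(1/2) ≈ 2.659148
Root arguments: θ_k = (arg(w) + 360°k)/2 for k = 0, 1, ..., 1
Compute each root as (root modulus)(cos θ_k + i sin θ_k) using full-precision intermediates, then round to 4 decimal places.
Roots: -2.6525 + 0.1885i, 2.6525 - 0.1885i


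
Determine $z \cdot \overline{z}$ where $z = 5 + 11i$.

z * conjugate(z) = |z|^2 = a^2 + b^2
= 5^2 + 11^2 = 146


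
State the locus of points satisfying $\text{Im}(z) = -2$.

Im(z) = y where z = x + yi; the equation y = -2 is satisfied by all points with that y-coordinate
Locus: Horizontal line y = -2


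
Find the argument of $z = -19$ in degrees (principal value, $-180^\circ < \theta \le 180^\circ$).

b = 0 and a < 0, so z lies on the negative real axis: θ = 180°
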